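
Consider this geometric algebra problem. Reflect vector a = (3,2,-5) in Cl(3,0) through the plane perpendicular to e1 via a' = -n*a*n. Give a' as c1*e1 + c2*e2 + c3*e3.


Reflection formula: a' = -n*a*n, with n = e1 (unit vector, n^2 = 1).
For reflection through hyperplane perp to e1:
The component along e1 flips sign, others stay.
a = (3, 2, -5)
a' = (-3, 2, -5)
a' = -3*e1 + 2*e2 - 5*e3


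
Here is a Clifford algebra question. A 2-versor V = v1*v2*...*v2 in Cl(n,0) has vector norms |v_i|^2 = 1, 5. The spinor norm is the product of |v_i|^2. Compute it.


Spinor norm N(V) = |v1|^2 * |v2|^2 * ... * |v2|^2
= 1 * 5
Running product: 1, 5
N(V) = 5


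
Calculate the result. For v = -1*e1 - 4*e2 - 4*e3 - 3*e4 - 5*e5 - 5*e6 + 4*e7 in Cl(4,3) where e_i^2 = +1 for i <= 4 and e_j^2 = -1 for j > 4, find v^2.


v^2 = sum of c_i^2 * e_i^2
Positive signature terms (e_i^2 = +1): (-1)^2 + (-4)^2 + (-4)^2 + (-3)^2 = 42
Negative signature terms (e_j^2 = -1): (-5)^2 + (-5)^2 + 4^2 = 66
v^2 = 42 - 66 = -24


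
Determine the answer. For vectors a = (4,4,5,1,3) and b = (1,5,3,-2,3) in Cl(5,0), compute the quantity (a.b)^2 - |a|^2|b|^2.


a . b = 4*1 + 4*5 + 5*3 + 1*(-2) + 3*3
= 4 + 20 + 15 + (-2) + 9 = 46
|a|^2 = 4^2 + 4^2 + 5^2 + 1^2 + 3^2 = 67
|b|^2 = 1^2 + 5^2 + 3^2 + (-2)^2 + 3^2 = 48
(a.b)^2 = 46^2 = 2116
|a|^2 * |b|^2 = 67 * 48 = 3216
Result = 2116 - 3216 = -1100


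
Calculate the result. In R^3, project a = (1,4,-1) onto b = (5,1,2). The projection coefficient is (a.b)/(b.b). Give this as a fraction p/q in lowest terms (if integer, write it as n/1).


Projection coefficient = (a . b) / (b . b)
a . b = 1*5 + 4*1 + (-1)*2
= 5 + 4 + (-2) = 7
b . b = 5^2 + 1^2 + 2^2
= 25 + 1 + 4 = 30
Coefficient = 7/30
In lowest terms: 7/30


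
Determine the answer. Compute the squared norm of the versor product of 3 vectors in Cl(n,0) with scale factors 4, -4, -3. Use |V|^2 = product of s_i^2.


Each vector v_i has |v_i|^2 = s_i^2
Squared scales: 4^2 = 16, (-4)^2 = 16, (-3)^2 = 9
|V|^2 = 16 * 16 * 9
= 2304


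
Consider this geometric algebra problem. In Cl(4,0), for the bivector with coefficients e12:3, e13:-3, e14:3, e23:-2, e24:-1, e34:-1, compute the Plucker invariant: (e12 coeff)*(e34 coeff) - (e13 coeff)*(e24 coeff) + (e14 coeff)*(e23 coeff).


Plucker relation: af - be + cd
a*f = 3*(-1) = -3
b*e = (-3)*(-1) = 3
c*d = 3*(-2) = -6
af - be + cd = -3 - 3 + (-6)
= -12


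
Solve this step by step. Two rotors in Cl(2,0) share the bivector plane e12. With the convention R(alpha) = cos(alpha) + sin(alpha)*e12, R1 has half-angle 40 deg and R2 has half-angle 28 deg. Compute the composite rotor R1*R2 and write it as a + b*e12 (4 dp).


Same-plane rotors commute and their half-angles add:
R1*R2 = cos(a1 + a2) + sin(a1 + a2)*e12.
a1 + a2 = 40 + 28 = 68 deg
cos(68 deg) = 0.3746
sin(68 deg) = 0.9272
R1*R2 = 0.3746 + 0.9272*e12


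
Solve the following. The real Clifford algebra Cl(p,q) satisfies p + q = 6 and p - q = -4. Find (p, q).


We need p + q = 6 and p - q = -4.
Adding: 2p = 6 + (-4) = 2, so p = 1.
Then q = 6 - 1 = 5.
(p, q) = (1, 5)


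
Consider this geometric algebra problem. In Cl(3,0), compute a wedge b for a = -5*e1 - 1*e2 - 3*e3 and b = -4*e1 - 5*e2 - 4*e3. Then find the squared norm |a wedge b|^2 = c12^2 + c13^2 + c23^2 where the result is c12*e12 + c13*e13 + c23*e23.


a wedge b = (a1*b2 - a2*b1)*e12 + (a1*b3 - a3*b1)*e13 + (a2*b3 - a3*b2)*e23
e12 coeff: (-5)*(-5) - (-1)*(-4) = 25 - 4 = 21
e13 coeff: (-5)*(-4) - (-3)*(-4) = 20 - 12 = 8
e23 coeff: (-1)*(-4) - (-3)*(-5) = 4 - 15 = -11
|a wedge b|^2 = 21^2 + 8^2 + (-11)^2
= 441 + 64 + 121
= 626


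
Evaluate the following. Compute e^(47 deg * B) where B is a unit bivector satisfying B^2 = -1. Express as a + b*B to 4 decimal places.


For a unit bivector B with B^2 = -1, the exponential series gives
e^(theta*B) = cos(theta) + sin(theta)*B (the GA analogue of Euler's formula).
theta = 47 degrees = 0.820305 rad
cos(47 deg) = 0.6820
sin(47 deg) = 0.7314
exp(theta*B) = 0.6820 + 0.7314*B


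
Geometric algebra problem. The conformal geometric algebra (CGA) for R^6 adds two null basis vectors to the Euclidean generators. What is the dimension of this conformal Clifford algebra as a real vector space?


The conformal model of R^6 uses Cl(7,1): the 6 Euclidean generators plus two extra orthogonal generators e+ (e+^2 = +1) and e- (e-^2 = -1), from which the null vectors e0, einf are built.
Number of generators m = 6 + 2 = 8.
dim Cl(p,q) = 2^m = 2^8 = 256


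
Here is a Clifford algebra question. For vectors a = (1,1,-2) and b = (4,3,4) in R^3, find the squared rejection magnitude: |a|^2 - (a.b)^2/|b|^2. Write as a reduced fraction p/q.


|a|^2 = 1^2 + 1^2 + (-2)^2 = 6
|b|^2 = 4^2 + 3^2 + 4^2 = 41
a . b = 1*4 + 1*3 + (-2)*4 = -1
(a.b)^2 = (-1)^2 = 1
|rej|^2 = 6 - 1/41
= (246 - 1)/41
= 245/41
In lowest terms: 245/41


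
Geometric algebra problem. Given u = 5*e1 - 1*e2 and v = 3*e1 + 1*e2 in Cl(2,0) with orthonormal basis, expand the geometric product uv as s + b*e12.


Expand: (5*e1 - 1*e2)(3*e1 + 1*e2)
= 5*3*e1e1 + 5*1*e1e2 + (-1)*3*e2e1 + (-1)*1*e2e2
Using e1^2 = e2^2 = 1, e2e1 = -e1e2:
Scalar part s = 5*3 + (-1)*1 = 15 + (-1) = 14
Bivector part b = 5*1 - (-1)*3 = 5 - (-3) = 8
uv = 14 + 8*e12


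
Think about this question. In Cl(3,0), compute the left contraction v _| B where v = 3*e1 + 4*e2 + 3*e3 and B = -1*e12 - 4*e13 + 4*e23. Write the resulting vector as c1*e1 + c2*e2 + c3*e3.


Left contraction v _| B = <vB>_1 (grade-1 part of the geometric product vB).
Using e1_|e12 = e2, e2_|e12 = -e1, e1_|e13 = e3, e3_|e13 = -e1, e2_|e23 = e3, e3_|e23 = -e2:
e1 coeff: -v2*b12 - v3*b13 = -(4)*(-1) - (3)*(-4) = 16
e2 coeff: v1*b12 - v3*b23 = (3)*(-1) - (3)*(4) = -15
e3 coeff: v1*b13 + v2*b23 = (3)*(-4) + (4)*(4) = 4
v _| B = 16*e1 - 15*e2 + 4*e3


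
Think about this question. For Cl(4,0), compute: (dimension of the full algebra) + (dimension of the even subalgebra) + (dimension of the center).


n = 4 + 0 = 4
Total dim = 2^4 = 16
Even subalgebra dim = 2^3 = 8
n is even, so center dim = 1
Sum = 16 + 8 + 1 = 25


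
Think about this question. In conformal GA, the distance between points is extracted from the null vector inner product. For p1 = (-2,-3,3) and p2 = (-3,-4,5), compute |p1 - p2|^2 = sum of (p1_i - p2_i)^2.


p1 - p2 = (1, 1, -2)
|p1 - p2|^2 = 1^2 + 1^2 + (-2)^2
= 1 + 1 + 4
= 6


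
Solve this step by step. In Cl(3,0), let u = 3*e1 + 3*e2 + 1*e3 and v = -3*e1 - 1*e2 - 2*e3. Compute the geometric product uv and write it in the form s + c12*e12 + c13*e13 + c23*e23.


In Cl(3,0): e_i^2 = 1, e_ie_j = -e_je_i for i != j.
Scalar part = u . v = 3*(-3) + 3*(-1) + 1*(-2)
= -9 + (-3) + (-2) = -14
e12 coeff = 3*(-1) - 3*(-3) = -3 - (-9) = 6
e13 coeff = 3*(-2) - 1*(-3) = -6 - (-3) = -3
e23 coeff = 3*(-2) - 1*(-1) = -6 - (-1) = -5
uv = -14 + 6*e12 - 3*e13 - 5*e23


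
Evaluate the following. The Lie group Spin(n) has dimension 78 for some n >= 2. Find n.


dim Spin(n) = dim so(n) = n(n-1)/2.
Solve n(n-1)/2 = 78, i.e. n^2 - n - 156 = 0.
Discriminant = 1 + 8*78 = 625
n = (1 + sqrt(625))/2 = (1 + 25)/2 = 13


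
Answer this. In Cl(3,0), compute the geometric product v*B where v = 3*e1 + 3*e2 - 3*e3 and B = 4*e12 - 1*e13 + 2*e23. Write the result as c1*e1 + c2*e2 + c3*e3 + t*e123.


vB has grade-1 (vector) and grade-3 (trivector) parts: vB = (v _| B) + (v ^ B).
Vector part <vB>_1:
  e1: -v2*b12 - v3*b13 = -(3)*(4) - (-3)*(-1) = -15
  e2: v1*b12 - v3*b23 = (3)*(4) - (-3)*(2) = 18
  e3: v1*b13 + v2*b23 = (3)*(-1) + (3)*(2) = 3
Trivector part <vB>_3:
  e123: v1*b23 - v2*b13 + v3*b12 = (3)*(2) - (3)*(-1) + (-3)*(4) = -3
vB = -15*e1 + 18*e2 + 3*e3 - 3*e123


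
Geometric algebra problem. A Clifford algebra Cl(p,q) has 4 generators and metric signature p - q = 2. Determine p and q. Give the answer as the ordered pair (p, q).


We need p + q = 4 and p - q = 2.
Adding: 2p = 4 + 2 = 6, so p = 3.
Then q = 4 - 3 = 1.
(p, q) = (3, 1)


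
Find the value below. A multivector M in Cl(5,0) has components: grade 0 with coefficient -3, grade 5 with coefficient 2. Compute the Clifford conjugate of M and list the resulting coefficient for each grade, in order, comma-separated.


Clifford conjugate sign for grade k: (-1)^(k(k+1)/2)
Grade 0: (-1)^(0*1/2) = (-1)^0 = 1, coeff -3 -> -3
Grade 5: (-1)^(5*6/2) = (-1)^15 = -1, coeff 2 -> -2
Conjugated coefficients: -3, -2


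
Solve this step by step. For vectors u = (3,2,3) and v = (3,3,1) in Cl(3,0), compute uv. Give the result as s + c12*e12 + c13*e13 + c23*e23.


In Cl(3,0): e_i^2 = 1, e_ie_j = -e_je_i for i != j.
Scalar part = u . v = 3*3 + 2*3 + 3*1
= 9 + 6 + 3 = 18
e12 coeff = 3*3 - 2*3 = 9 - 6 = 3
e13 coeff = 3*1 - 3*3 = 3 - 9 = -6
e23 coeff = 2*1 - 3*3 = 2 - 9 = -7
uv = 18 + 3*e12 - 6*e13 - 7*e23


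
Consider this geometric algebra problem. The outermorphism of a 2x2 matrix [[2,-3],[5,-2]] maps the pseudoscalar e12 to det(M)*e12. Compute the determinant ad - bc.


The outermorphism of a linear map f sends e1^e2 to f(e1)^f(e2).
f(e1) = 2*e1 + 5*e2
f(e2) = -3*e1 - 2*e2
f(e1) ^ f(e2) = (2*e1 + 5*e2) ^ (-3*e1 - 2*e2)
= 2*(-2)*e12 + 5*(-3)*e21
= (-4 - (-15))*e12
= 11*e12
Coefficient = 11


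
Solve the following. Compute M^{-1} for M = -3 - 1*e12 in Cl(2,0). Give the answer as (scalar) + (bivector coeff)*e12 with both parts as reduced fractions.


M = -3 - 1*e12, where e12^2 = -1.
Since M commutes with its reverse ~M = a - b*e12, M * ~M = a^2 - b^2*e12^2 = a^2 + b^2.
So M^{-1} = ~M / (a^2 + b^2) = (a - b*e12)/(a^2 + b^2).
a^2 + b^2 = 9 + 1 = 10
Scalar part = -3/10 = -3/10
Bivector coeff = 1/10 = 1/10
M^{-1} = -3/10 + 1/10*e12


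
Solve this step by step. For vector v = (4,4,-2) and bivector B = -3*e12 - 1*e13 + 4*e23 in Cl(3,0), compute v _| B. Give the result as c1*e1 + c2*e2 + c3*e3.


Left contraction v _| B = <vB>_1 (grade-1 part of the geometric product vB).
Using e1_|e12 = e2, e2_|e12 = -e1, e1_|e13 = e3, e3_|e13 = -e1, e2_|e23 = e3, e3_|e23 = -e2:
e1 coeff: -v2*b12 - v3*b13 = -(4)*(-3) - (-2)*(-1) = 10
e2 coeff: v1*b12 - v3*b23 = (4)*(-3) - (-2)*(4) = -4
e3 coeff: v1*b13 + v2*b23 = (4)*(-1) + (4)*(4) = 12
v _| B = 10*e1 - 4*e2 + 12*e3


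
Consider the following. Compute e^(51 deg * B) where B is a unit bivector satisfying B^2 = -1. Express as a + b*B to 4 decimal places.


For a unit bivector B with B^2 = -1, the exponential series gives
e^(theta*B) = cos(theta) + sin(theta)*B (the GA analogue of Euler's formula).
theta = 51 degrees = 0.890118 rad
cos(51 deg) = 0.6293
sin(51 deg) = 0.7771
exp(theta*B) = 0.6293 + 0.7771*B


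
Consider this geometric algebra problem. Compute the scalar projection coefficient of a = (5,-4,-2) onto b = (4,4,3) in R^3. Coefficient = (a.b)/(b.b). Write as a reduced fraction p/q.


Projection coefficient = (a . b) / (b . b)
a . b = 5*4 + (-4)*4 + (-2)*3
= 20 + (-16) + (-6) = -2
b . b = 4^2 + 4^2 + 3^2
= 16 + 16 + 9 = 41
Coefficient = -2/41
In lowest terms: -2/41


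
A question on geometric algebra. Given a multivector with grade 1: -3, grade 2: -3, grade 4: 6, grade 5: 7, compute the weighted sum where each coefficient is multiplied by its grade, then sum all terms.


Grade-weighted sum = sum of grade_k * coefficient_k
1*(-3) = -3
2*(-3) = -6
4*6 = 24
5*7 = 35
Total = -3 + (-6) + 24 + 35 = 50


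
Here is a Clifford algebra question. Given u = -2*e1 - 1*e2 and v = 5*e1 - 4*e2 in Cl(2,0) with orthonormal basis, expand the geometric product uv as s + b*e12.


Expand: (-2*e1 - 1*e2)(5*e1 - 4*e2)
= (-2)*5*e1e1 + (-2)*(-4)*e1e2 + (-1)*5*e2e1 + (-1)*(-4)*e2e2
Using e1^2 = e2^2 = 1, e2e1 = -e1e2:
Scalar part s = (-2)*5 + (-1)*(-4) = -10 + 4 = -6
Bivector part b = (-2)*(-4) - (-1)*5 = 8 - (-5) = 13
uv = -6 + 13*e12


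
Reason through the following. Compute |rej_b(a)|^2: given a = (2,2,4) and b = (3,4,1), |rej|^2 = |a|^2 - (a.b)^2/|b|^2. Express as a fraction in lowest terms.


|a|^2 = 2^2 + 2^2 + 4^2 = 24
|b|^2 = 3^2 + 4^2 + 1^2 = 26
a . b = 2*3 + 2*4 + 4*1 = 18
(a.b)^2 = 18^2 = 324
|rej|^2 = 24 - 324/26
= (624 - 324)/26
= 300/26
In lowest terms: 150/13


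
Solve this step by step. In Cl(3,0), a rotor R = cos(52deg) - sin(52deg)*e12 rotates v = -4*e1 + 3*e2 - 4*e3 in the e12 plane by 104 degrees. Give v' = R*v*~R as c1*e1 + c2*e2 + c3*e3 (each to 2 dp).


Rotor R = cos(52deg) - sin(52deg)*e12
Rotation angle theta = 2 * 52 = 104 degrees in the e12 plane (e1 -> e2).
The component perpendicular to the plane (e3) is invariant: v'_3 = v3 = -4.00
cos(104deg) = -0.2419, sin(104deg) = 0.9703
v'_1 = v1*cos(theta) - v2*sin(theta) = -4*(-0.2419) - 3*0.9703 = -1.94
v'_2 = v1*sin(theta) + v2*cos(theta) = -4*0.9703 + 3*(-0.2419) = -4.61
v' = -1.94*e1 - 4.61*e2 - 4.00*e3


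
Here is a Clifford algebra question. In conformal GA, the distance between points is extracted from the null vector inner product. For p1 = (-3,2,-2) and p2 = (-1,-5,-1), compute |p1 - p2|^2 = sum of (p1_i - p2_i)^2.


p1 - p2 = (-2, 7, -1)
|p1 - p2|^2 = (-2)^2 + 7^2 + (-1)^2
= 4 + 49 + 1
= 54


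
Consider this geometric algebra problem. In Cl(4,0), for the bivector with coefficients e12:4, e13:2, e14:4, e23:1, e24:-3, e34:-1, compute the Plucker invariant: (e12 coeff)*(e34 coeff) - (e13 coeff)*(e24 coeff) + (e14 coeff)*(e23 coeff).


Plucker relation: af - be + cd
a*f = 4*(-1) = -4
b*e = 2*(-3) = -6
c*d = 4*1 = 4
af - be + cd = -4 - (-6) + 4
= 6


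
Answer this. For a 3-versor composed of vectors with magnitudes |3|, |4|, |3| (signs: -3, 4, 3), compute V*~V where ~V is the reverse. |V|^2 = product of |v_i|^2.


Each vector v_i has |v_i|^2 = s_i^2
Squared scales: (-3)^2 = 9, 4^2 = 16, 3^2 = 9
|V|^2 = 9 * 16 * 9
= 1296


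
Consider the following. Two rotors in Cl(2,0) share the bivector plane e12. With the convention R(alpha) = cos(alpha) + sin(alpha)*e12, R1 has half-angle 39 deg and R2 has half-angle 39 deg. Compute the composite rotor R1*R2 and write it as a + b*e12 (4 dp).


Same-plane rotors commute and their half-angles add:
R1*R2 = cos(a1 + a2) + sin(a1 + a2)*e12.
a1 + a2 = 39 + 39 = 78 deg
cos(78 deg) = 0.2079
sin(78 deg) = 0.9781
R1*R2 = 0.2079 + 0.9781*e12


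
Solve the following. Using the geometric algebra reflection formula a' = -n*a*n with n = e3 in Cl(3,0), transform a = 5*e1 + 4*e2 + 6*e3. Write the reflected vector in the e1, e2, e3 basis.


Reflection formula: a' = -n*a*n, with n = e3 (unit vector, n^2 = 1).
For reflection through hyperplane perp to e3:
The component along e3 flips sign, others stay.
a = (5, 4, 6)
a' = (5, 4, -6)
a' = 5*e1 + 4*e2 - 6*e3


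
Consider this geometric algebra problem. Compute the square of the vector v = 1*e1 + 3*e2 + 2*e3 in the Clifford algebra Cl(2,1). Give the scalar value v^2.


v^2 = sum of c_i^2 * e_i^2
Positive signature terms (e_i^2 = +1): 1^2 + 3^2 = 10
Negative signature terms (e_j^2 = -1): 2^2 = 4
v^2 = 10 - 4 = 6


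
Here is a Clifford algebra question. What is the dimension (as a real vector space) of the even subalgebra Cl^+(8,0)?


Even subalgebra dimension = 2^(n-1)
n = 8 + 0 = 8
2^(8 - 1) = 2^7 = 128
Verification: sum of C(8,k) for even k = 1 + 28 + 70 + 28 + 1 = 128
Result = 128


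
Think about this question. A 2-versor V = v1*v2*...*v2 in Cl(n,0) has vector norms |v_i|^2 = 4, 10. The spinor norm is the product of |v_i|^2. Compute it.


Spinor norm N(V) = |v1|^2 * |v2|^2 * ... * |v2|^2
= 4 * 10
Running product: 4, 40
N(V) = 40


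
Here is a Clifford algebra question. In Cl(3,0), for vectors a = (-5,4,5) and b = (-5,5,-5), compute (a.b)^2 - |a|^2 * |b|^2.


a . b = (-5)*(-5) + 4*5 + 5*(-5)
= 25 + 20 + (-25) = 20
|a|^2 = (-5)^2 + 4^2 + 5^2 = 66
|b|^2 = (-5)^2 + 5^2 + (-5)^2 = 75
(a.b)^2 = 20^2 = 400
|a|^2 * |b|^2 = 66 * 75 = 4950
Result = 400 - 4950 = -4550


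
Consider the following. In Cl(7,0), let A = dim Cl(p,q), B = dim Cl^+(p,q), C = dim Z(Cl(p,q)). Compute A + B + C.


n = 7 + 0 = 7
Total dim = 2^7 = 128
Even subalgebra dim = 2^6 = 64
n is odd, so center dim = 2
Sum = 128 + 64 + 2 = 194


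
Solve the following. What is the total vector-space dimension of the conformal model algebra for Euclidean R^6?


The conformal model of R^6 uses Cl(7,1): the 6 Euclidean generators plus two extra orthogonal generators e+ (e+^2 = +1) and e- (e-^2 = -1), from which the null vectors e0, einf are built.
Number of generators m = 6 + 2 = 8.
dim Cl(p,q) = 2^m = 2^8 = 256


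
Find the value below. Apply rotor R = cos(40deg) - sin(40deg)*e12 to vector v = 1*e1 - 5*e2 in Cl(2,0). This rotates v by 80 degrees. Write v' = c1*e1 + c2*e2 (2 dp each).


Rotor R = cos(40deg) - sin(40deg)*e12
Rotation angle theta = 2 * 40 = 80 degrees
v' = R*v*~R rotates v by theta.
cos(80deg) = 0.1736, sin(80deg) = 0.9848
v'_1 = 1*cos(80deg) - (-5)*sin(80deg)
= 1*0.1736 - (-5)*0.9848
= 5.10
v'_2 = 1*sin(80deg) + (-5)*cos(80deg)
= 1*0.9848 + (-5)*0.1736
= 0.12
v' = 5.10*e1 + 0.12*e2


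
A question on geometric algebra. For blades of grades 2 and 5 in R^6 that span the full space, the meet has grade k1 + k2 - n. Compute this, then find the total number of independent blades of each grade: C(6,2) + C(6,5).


Meet grade = grade(A) + grade(B) - n
= 2 + 5 - 6 = 1
C(6,2) = 15
C(6,5) = 6
dim_A + dim_B = 15 + 6 = 21


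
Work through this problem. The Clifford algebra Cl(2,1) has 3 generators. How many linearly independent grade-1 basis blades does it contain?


Number of grade-k basis blades in Cl(p,q) with n = p + q is C(n, k).
n = 2 + 1 = 3
C(3, 1) = 3! / (1! * 2!)
= 6 / (1 * 2)
= 3


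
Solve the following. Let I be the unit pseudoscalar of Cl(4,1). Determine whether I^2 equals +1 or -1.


The pseudoscalar I = e1...e_n (product of all n generators) of Cl(p,q) satisfies I^2 = (-1)^(q + n(n-1)/2).
p = 4, q = 1, n = p + q = 5
n(n-1)/2 = 5 * 4 / 2 = 10
Exponent = q + n(n-1)/2 = 1 + 10 = 11
I^2 = (-1)^11 = -1


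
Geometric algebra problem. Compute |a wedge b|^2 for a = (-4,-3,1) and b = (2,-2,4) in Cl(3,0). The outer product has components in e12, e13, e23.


a wedge b = (a1*b2 - a2*b1)*e12 + (a1*b3 - a3*b1)*e13 + (a2*b3 - a3*b2)*e23
e12 coeff: (-4)*(-2) - (-3)*2 = 8 - (-6) = 14
e13 coeff: (-4)*4 - 1*2 = -16 - 2 = -18
e23 coeff: (-3)*4 - 1*(-2) = -12 - (-2) = -10
|a wedge b|^2 = 14^2 + (-18)^2 + (-10)^2
= 196 + 324 + 100
= 620


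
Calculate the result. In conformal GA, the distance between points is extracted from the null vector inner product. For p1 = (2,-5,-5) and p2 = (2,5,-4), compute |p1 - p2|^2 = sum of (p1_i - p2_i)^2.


p1 - p2 = (0, -10, -1)
|p1 - p2|^2 = 0^2 + (-10)^2 + (-1)^2
= 0 + 100 + 1
= 101


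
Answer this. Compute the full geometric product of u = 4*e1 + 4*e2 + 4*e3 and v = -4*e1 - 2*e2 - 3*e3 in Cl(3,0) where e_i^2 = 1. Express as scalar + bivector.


In Cl(3,0): e_i^2 = 1, e_ie_j = -e_je_i for i != j.
Scalar part = u . v = 4*(-4) + 4*(-2) + 4*(-3)
= -16 + (-8) + (-12) = -36
e12 coeff = 4*(-2) - 4*(-4) = -8 - (-16) = 8
e13 coeff = 4*(-3) - 4*(-4) = -12 - (-16) = 4
e23 coeff = 4*(-3) - 4*(-2) = -12 - (-8) = -4
uv = -36 + 8*e12 + 4*e13 - 4*e23


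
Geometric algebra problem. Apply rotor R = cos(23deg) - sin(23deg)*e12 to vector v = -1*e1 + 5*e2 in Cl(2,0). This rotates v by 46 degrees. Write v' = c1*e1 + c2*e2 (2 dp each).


Rotor R = cos(23deg) - sin(23deg)*e12
Rotation angle theta = 2 * 23 = 46 degrees
v' = R*v*~R rotates v by theta.
cos(46deg) = 0.6947, sin(46deg) = 0.7193
v'_1 = -1*cos(46deg) - 5*sin(46deg)
= -1*0.6947 - 5*0.7193
= -4.29
v'_2 = -1*sin(46deg) + 5*cos(46deg)
= -1*0.7193 + 5*0.6947
= 2.75
v' = -4.29*e1 + 2.75*e2


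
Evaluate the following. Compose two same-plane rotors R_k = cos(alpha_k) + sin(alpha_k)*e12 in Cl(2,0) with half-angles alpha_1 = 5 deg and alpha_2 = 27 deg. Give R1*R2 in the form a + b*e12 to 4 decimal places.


Same-plane rotors commute and their half-angles add:
R1*R2 = cos(a1 + a2) + sin(a1 + a2)*e12.
a1 + a2 = 5 + 27 = 32 deg
cos(32 deg) = 0.8480
sin(32 deg) = 0.5299
R1*R2 = 0.8480 + 0.5299*e12


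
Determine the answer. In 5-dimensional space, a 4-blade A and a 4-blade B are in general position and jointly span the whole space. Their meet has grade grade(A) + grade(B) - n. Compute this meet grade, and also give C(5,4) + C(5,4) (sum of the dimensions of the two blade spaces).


Meet grade = grade(A) + grade(B) - n
= 4 + 4 - 5 = 3
C(5,4) = 5
C(5,4) = 5
dim_A + dim_B = 5 + 5 = 10


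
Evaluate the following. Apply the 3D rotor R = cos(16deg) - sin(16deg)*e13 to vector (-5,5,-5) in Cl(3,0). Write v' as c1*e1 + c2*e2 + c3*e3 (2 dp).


Rotor R = cos(16deg) - sin(16deg)*e13
Rotation angle theta = 2 * 16 = 32 degrees in the e13 plane (e1 -> e3).
The component perpendicular to the plane (e2) is invariant: v'_2 = v2 = 5.00
cos(32deg) = 0.8480, sin(32deg) = 0.5299
v'_1 = v1*cos(theta) - v3*sin(theta) = -5*0.8480 - (-5)*0.5299 = -1.59
v'_3 = v1*sin(theta) + v3*cos(theta) = -5*0.5299 + (-5)*0.8480 = -6.89
v' = -1.59*e1 + 5.00*e2 - 6.89*e3


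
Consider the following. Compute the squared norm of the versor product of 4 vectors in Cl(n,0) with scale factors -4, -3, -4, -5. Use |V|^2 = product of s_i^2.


Each vector v_i has |v_i|^2 = s_i^2
Squared scales: (-4)^2 = 16, (-3)^2 = 9, (-4)^2 = 16, (-5)^2 = 25
|V|^2 = 16 * 9 * 16 * 25
= 57600


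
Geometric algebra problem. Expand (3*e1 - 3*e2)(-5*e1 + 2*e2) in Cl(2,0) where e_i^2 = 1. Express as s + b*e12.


Expand: (3*e1 - 3*e2)(-5*e1 + 2*e2)
= 3*(-5)*e1e1 + 3*2*e1e2 + (-3)*(-5)*e2e1 + (-3)*2*e2e2
Using e1^2 = e2^2 = 1, e2e1 = -e1e2:
Scalar part s = 3*(-5) + (-3)*2 = -15 + (-6) = -21
Bivector part b = 3*2 - (-3)*(-5) = 6 - 15 = -9
uv = -21 - 9*e12


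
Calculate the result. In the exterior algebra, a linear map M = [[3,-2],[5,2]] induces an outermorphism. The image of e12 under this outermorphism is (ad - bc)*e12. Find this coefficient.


The outermorphism of a linear map f sends e1^e2 to f(e1)^f(e2).
f(e1) = 3*e1 + 5*e2
f(e2) = -2*e1 + 2*e2
f(e1) ^ f(e2) = (3*e1 + 5*e2) ^ (-2*e1 + 2*e2)
= 3*2*e12 + 5*(-2)*e21
= (6 - (-10))*e12
= 16*e12
Coefficient = 16


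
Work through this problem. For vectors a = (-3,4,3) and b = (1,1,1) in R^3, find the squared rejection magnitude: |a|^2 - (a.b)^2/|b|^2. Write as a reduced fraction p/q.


|a|^2 = (-3)^2 + 4^2 + 3^2 = 34
|b|^2 = 1^2 + 1^2 + 1^2 = 3
a . b = (-3)*1 + 4*1 + 3*1 = 4
(a.b)^2 = 4^2 = 16
|rej|^2 = 34 - 16/3
= (102 - 16)/3
= 86/3
In lowest terms: 86/3


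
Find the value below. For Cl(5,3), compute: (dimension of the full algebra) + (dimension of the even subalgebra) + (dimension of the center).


n = 5 + 3 = 8
Total dim = 2^8 = 256
Even subalgebra dim = 2^7 = 128
n is even, so center dim = 1
Sum = 256 + 128 + 1 = 385


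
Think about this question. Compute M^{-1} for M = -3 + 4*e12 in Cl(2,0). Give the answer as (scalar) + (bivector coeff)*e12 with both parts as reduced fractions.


M = -3 + 4*e12, where e12^2 = -1.
Since M commutes with its reverse ~M = a - b*e12, M * ~M = a^2 - b^2*e12^2 = a^2 + b^2.
So M^{-1} = ~M / (a^2 + b^2) = (a - b*e12)/(a^2 + b^2).
a^2 + b^2 = 9 + 16 = 25
Scalar part = -3/25 = -3/25
Bivector coeff = -4/25 = -4/25
M^{-1} = -3/25 - 4/25*e12


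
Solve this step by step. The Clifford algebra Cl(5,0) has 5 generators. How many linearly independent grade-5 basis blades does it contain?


Number of grade-k basis blades in Cl(p,q) with n = p + q is C(n, k).
n = 5 + 0 = 5
C(5, 5) = 5! / (5! * 0!)
= 120 / (120 * 1)
= 1


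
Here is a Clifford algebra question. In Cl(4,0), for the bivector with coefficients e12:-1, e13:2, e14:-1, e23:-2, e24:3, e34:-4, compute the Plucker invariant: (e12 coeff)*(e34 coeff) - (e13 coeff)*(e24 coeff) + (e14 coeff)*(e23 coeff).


Plucker relation: af - be + cd
a*f = (-1)*(-4) = 4
b*e = 2*3 = 6
c*d = (-1)*(-2) = 2
af - be + cd = 4 - 6 + 2
= 0


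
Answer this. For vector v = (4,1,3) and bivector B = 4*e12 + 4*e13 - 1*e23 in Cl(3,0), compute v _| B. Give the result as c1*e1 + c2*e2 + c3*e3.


Left contraction v _| B = <vB>_1 (grade-1 part of the geometric product vB).
Using e1_|e12 = e2, e2_|e12 = -e1, e1_|e13 = e3, e3_|e13 = -e1, e2_|e23 = e3, e3_|e23 = -e2:
e1 coeff: -v2*b12 - v3*b13 = -(1)*(4) - (3)*(4) = -16
e2 coeff: v1*b12 - v3*b23 = (4)*(4) - (3)*(-1) = 19
e3 coeff: v1*b13 + v2*b23 = (4)*(4) + (1)*(-1) = 15
v _| B = -16*e1 + 19*e2 + 15*e3


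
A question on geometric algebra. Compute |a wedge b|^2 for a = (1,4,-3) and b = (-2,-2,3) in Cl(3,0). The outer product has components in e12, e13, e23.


a wedge b = (a1*b2 - a2*b1)*e12 + (a1*b3 - a3*b1)*e13 + (a2*b3 - a3*b2)*e23
e12 coeff: 1*(-2) - 4*(-2) = -2 - (-8) = 6
e13 coeff: 1*3 - (-3)*(-2) = 3 - 6 = -3
e23 coeff: 4*3 - (-3)*(-2) = 12 - 6 = 6
|a wedge b|^2 = 6^2 + (-3)^2 + 6^2
= 36 + 9 + 36
= 81


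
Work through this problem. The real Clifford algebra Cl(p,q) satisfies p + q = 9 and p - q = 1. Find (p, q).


We need p + q = 9 and p - q = 1.
Adding: 2p = 9 + 1 = 10, so p = 5.
Then q = 9 - 5 = 4.
(p, q) = (5, 4)


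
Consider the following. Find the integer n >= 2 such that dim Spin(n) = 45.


dim Spin(n) = dim so(n) = n(n-1)/2.
Solve n(n-1)/2 = 45, i.e. n^2 - n - 90 = 0.
Discriminant = 1 + 8*45 = 361
n = (1 + sqrt(361))/2 = (1 + 19)/2 = 10


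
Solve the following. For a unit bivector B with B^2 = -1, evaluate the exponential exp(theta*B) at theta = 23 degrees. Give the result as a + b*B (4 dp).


For a unit bivector B with B^2 = -1, the exponential series gives
e^(theta*B) = cos(theta) + sin(theta)*B (the GA analogue of Euler's formula).
theta = 23 degrees = 0.401426 rad
cos(23 deg) = 0.9205
sin(23 deg) = 0.3907
exp(theta*B) = 0.9205 + 0.3907*B


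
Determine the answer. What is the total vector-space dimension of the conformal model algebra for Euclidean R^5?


The conformal model of R^5 uses Cl(6,1): the 5 Euclidean generators plus two extra orthogonal generators e+ (e+^2 = +1) and e- (e-^2 = -1), from which the null vectors e0, einf are built.
Number of generators m = 5 + 2 = 7.
dim Cl(p,q) = 2^m = 2^7 = 128


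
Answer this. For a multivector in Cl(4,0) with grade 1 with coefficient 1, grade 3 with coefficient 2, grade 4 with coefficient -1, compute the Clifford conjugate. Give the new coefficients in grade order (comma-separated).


Clifford conjugate sign for grade k: (-1)^(k(k+1)/2)
Grade 1: (-1)^(1*2/2) = (-1)^1 = -1, coeff 1 -> -1
Grade 3: (-1)^(3*4/2) = (-1)^6 = 1, coeff 2 -> 2
Grade 4: (-1)^(4*5/2) = (-1)^10 = 1, coeff -1 -> -1
Conjugated coefficients: -1, 2, -1


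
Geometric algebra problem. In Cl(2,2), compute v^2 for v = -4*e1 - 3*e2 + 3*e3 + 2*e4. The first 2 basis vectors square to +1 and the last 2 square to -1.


v^2 = sum of c_i^2 * e_i^2
Positive signature terms (e_i^2 = +1): (-4)^2 + (-3)^2 = 25
Negative signature terms (e_j^2 = -1): 3^2 + 2^2 = 13
v^2 = 25 - 13 = 12


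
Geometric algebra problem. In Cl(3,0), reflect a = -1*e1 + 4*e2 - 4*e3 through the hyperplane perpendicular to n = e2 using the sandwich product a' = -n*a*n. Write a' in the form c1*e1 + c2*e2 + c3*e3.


Reflection formula: a' = -n*a*n, with n = e2 (unit vector, n^2 = 1).
For reflection through hyperplane perp to e2:
The component along e2 flips sign, others stay.
a = (-1, 4, -4)
a' = (-1, -4, -4)
a' = -1*e1 - 4*e2 - 4*e3


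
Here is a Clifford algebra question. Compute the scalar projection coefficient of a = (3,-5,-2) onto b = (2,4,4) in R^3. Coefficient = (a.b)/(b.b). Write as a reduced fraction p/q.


Projection coefficient = (a . b) / (b . b)
a . b = 3*2 + (-5)*4 + (-2)*4
= 6 + (-20) + (-8) = -22
b . b = 2^2 + 4^2 + 4^2
= 4 + 16 + 16 = 36
Coefficient = -22/36
In lowest terms: -11/18


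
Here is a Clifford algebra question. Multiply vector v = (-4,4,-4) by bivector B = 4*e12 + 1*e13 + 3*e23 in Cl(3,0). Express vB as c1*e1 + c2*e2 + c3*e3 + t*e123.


vB has grade-1 (vector) and grade-3 (trivector) parts: vB = (v _| B) + (v ^ B).
Vector part <vB>_1:
  e1: -v2*b12 - v3*b13 = -(4)*(4) - (-4)*(1) = -12
  e2: v1*b12 - v3*b23 = (-4)*(4) - (-4)*(3) = -4
  e3: v1*b13 + v2*b23 = (-4)*(1) + (4)*(3) = 8
Trivector part <vB>_3:
  e123: v1*b23 - v2*b13 + v3*b12 = (-4)*(3) - (4)*(1) + (-4)*(4) = -32
vB = -12*e1 - 4*e2 + 8*e3 - 32*e123


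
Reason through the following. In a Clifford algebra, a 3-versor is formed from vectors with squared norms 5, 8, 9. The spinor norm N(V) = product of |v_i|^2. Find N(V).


Spinor norm N(V) = |v1|^2 * |v2|^2 * ... * |v3|^2
= 5 * 8 * 9
Running product: 5, 40, 360
N(V) = 360


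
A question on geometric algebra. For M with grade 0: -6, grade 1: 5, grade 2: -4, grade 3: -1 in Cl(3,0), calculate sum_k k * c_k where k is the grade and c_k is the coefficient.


Grade-weighted sum = sum of grade_k * coefficient_k
0*(-6) = 0
1*5 = 5
2*(-4) = -8
3*(-1) = -3
Total = 0 + 5 + (-8) + (-3) = -6


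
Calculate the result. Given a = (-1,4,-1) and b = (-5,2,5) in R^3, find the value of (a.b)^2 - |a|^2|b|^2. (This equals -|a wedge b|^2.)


a . b = (-1)*(-5) + 4*2 + (-1)*5
= 5 + 8 + (-5) = 8
|a|^2 = (-1)^2 + 4^2 + (-1)^2 = 18
|b|^2 = (-5)^2 + 2^2 + 5^2 = 54
(a.b)^2 = 8^2 = 64
|a|^2 * |b|^2 = 18 * 54 = 972
Result = 64 - 972 = -908


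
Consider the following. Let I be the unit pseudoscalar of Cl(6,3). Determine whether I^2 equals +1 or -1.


The pseudoscalar I = e1...e_n (product of all n generators) of Cl(p,q) satisfies I^2 = (-1)^(q + n(n-1)/2).
p = 6, q = 3, n = p + q = 9
n(n-1)/2 = 9 * 8 / 2 = 36
Exponent = q + n(n-1)/2 = 3 + 36 = 39
I^2 = (-1)^39 = -1


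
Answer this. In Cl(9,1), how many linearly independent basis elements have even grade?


Even subalgebra dimension = 2^(n-1)
n = 9 + 1 = 10
2^(10 - 1) = 2^9 = 512
Verification: sum of C(10,k) for even k = 1 + 45 + 210 + 210 + 45 + 1 = 512
Result = 512


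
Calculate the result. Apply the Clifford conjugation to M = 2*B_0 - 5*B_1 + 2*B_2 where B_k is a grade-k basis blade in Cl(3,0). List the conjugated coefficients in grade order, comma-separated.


Clifford conjugate sign for grade k: (-1)^(k(k+1)/2)
Grade 0: (-1)^(0*1/2) = (-1)^0 = 1, coeff 2 -> 2
Grade 1: (-1)^(1*2/2) = (-1)^1 = -1, coeff -5 -> 5
Grade 2: (-1)^(2*3/2) = (-1)^3 = -1, coeff 2 -> -2
Conjugated coefficients: 2, 5, -2


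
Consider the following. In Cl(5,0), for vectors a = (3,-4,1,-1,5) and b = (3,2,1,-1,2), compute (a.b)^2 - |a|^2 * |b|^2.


a . b = 3*3 + (-4)*2 + 1*1 + (-1)*(-1) + 5*2
= 9 + (-8) + 1 + 1 + 10 = 13
|a|^2 = 3^2 + (-4)^2 + 1^2 + (-1)^2 + 5^2 = 52
|b|^2 = 3^2 + 2^2 + 1^2 + (-1)^2 + 2^2 = 19
(a.b)^2 = 13^2 = 169
|a|^2 * |b|^2 = 52 * 19 = 988
Result = 169 - 988 = -819


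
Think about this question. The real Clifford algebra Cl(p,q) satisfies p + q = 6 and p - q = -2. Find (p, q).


We need p + q = 6 and p - q = -2.
Adding: 2p = 6 + (-2) = 4, so p = 2.
Then q = 6 - 2 = 4.
(p, q) = (2, 4)


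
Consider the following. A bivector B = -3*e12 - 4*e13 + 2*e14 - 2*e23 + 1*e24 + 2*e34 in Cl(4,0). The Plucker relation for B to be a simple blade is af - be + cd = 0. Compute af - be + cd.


Plucker relation: af - be + cd
a*f = (-3)*2 = -6
b*e = (-4)*1 = -4
c*d = 2*(-2) = -4
af - be + cd = -6 - (-4) + (-4)
= -6


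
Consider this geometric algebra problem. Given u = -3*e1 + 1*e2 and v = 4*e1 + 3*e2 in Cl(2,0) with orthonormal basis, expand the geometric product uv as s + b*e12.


Expand: (-3*e1 + 1*e2)(4*e1 + 3*e2)
= (-3)*4*e1e1 + (-3)*3*e1e2 + 1*4*e2e1 + 1*3*e2e2
Using e1^2 = e2^2 = 1, e2e1 = -e1e2:
Scalar part s = (-3)*4 + 1*3 = -12 + 3 = -9
Bivector part b = (-3)*3 - 1*4 = -9 - 4 = -13
uv = -9 - 13*e12


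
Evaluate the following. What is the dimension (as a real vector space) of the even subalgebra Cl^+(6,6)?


Even subalgebra dimension = 2^(n-1)
n = 6 + 6 = 12
2^(12 - 1) = 2^11 = 2048
Verification: sum of C(12,k) for even k = 1 + 66 + 495 + 924 + 495 + 66 + 1 = 2048
Result = 2048


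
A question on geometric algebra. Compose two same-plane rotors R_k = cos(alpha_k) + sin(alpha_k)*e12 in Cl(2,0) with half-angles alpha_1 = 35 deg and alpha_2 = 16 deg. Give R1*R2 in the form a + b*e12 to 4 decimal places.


Same-plane rotors commute and their half-angles add:
R1*R2 = cos(a1 + a2) + sin(a1 + a2)*e12.
a1 + a2 = 35 + 16 = 51 deg
cos(51 deg) = 0.6293
sin(51 deg) = 0.7771
R1*R2 = 0.6293 + 0.7771*e12


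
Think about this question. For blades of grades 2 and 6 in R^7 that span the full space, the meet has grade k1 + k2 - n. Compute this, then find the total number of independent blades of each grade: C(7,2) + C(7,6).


Meet grade = grade(A) + grade(B) - n
= 2 + 6 - 7 = 1
C(7,2) = 21
C(7,6) = 7
dim_A + dim_B = 21 + 7 = 28


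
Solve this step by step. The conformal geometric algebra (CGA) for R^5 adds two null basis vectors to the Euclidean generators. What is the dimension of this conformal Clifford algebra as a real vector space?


The conformal model of R^5 uses Cl(6,1): the 5 Euclidean generators plus two extra orthogonal generators e+ (e+^2 = +1) and e- (e-^2 = -1), from which the null vectors e0, einf are built.
Number of generators m = 5 + 2 = 7.
dim Cl(p,q) = 2^m = 2^7 = 128


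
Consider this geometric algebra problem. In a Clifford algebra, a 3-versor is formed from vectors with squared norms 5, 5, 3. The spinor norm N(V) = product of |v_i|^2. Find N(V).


Spinor norm N(V) = |v1|^2 * |v2|^2 * ... * |v3|^2
= 5 * 5 * 3
Running product: 5, 25, 75
N(V) = 75


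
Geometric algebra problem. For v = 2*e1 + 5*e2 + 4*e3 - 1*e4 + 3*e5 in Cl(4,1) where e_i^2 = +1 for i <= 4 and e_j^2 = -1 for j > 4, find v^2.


v^2 = sum of c_i^2 * e_i^2
Positive signature terms (e_i^2 = +1): 2^2 + 5^2 + 4^2 + (-1)^2 = 46
Negative signature terms (e_j^2 = -1): 3^2 = 9
v^2 = 46 - 9 = 37


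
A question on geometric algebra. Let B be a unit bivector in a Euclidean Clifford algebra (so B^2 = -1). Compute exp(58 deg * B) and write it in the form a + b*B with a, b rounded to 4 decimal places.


For a unit bivector B with B^2 = -1, the exponential series gives
e^(theta*B) = cos(theta) + sin(theta)*B (the GA analogue of Euler's formula).
theta = 58 degrees = 1.012291 rad
cos(58 deg) = 0.5299
sin(58 deg) = 0.8480
exp(theta*B) = 0.5299 + 0.8480*B


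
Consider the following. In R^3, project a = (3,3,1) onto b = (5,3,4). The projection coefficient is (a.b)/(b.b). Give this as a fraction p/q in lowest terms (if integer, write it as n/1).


Projection coefficient = (a . b) / (b . b)
a . b = 3*5 + 3*3 + 1*4
= 15 + 9 + 4 = 28
b . b = 5^2 + 3^2 + 4^2
= 25 + 9 + 16 = 50
Coefficient = 28/50
In lowest terms: 14/25


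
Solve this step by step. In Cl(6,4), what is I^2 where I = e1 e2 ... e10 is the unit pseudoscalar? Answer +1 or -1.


The pseudoscalar I = e1...e_n (product of all n generators) of Cl(p,q) satisfies I^2 = (-1)^(q + n(n-1)/2).
p = 6, q = 4, n = p + q = 10
n(n-1)/2 = 10 * 9 / 2 = 45
Exponent = q + n(n-1)/2 = 4 + 45 = 49
I^2 = (-1)^49 = -1


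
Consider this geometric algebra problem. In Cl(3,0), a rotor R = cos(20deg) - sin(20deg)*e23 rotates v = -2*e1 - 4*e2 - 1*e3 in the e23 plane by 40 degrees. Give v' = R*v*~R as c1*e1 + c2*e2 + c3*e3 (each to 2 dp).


Rotor R = cos(20deg) - sin(20deg)*e23
Rotation angle theta = 2 * 20 = 40 degrees in the e23 plane (e2 -> e3).
The component perpendicular to the plane (e1) is invariant: v'_1 = v1 = -2.00
cos(40deg) = 0.7660, sin(40deg) = 0.6428
v'_2 = v2*cos(theta) - v3*sin(theta) = -4*0.7660 - (-1)*0.6428 = -2.42
v'_3 = v2*sin(theta) + v3*cos(theta) = -4*0.6428 + (-1)*0.7660 = -3.34
v' = -2.00*e1 - 2.42*e2 - 3.34*e3


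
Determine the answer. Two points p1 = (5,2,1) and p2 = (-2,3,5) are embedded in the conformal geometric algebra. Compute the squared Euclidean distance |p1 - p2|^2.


p1 - p2 = (7, -1, -4)
|p1 - p2|^2 = 7^2 + (-1)^2 + (-4)^2
= 49 + 1 + 16
= 66


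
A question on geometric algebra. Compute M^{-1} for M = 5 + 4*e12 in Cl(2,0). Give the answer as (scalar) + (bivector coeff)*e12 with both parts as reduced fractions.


M = 5 + 4*e12, where e12^2 = -1.
Since M commutes with its reverse ~M = a - b*e12, M * ~M = a^2 - b^2*e12^2 = a^2 + b^2.
So M^{-1} = ~M / (a^2 + b^2) = (a - b*e12)/(a^2 + b^2).
a^2 + b^2 = 25 + 16 = 41
Scalar part = 5/41 = 5/41
Bivector coeff = -4/41 = -4/41
M^{-1} = 5/41 - 4/41*e12


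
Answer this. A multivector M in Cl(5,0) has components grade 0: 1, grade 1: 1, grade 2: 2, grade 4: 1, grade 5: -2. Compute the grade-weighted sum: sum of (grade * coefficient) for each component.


Grade-weighted sum = sum of grade_k * coefficient_k
0*1 = 0
1*1 = 1
2*2 = 4
4*1 = 4
5*(-2) = -10
Total = 0 + 1 + 4 + 4 + (-10) = -1


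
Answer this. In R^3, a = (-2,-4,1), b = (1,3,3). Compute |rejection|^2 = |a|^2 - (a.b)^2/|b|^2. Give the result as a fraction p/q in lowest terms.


|a|^2 = (-2)^2 + (-4)^2 + 1^2 = 21
|b|^2 = 1^2 + 3^2 + 3^2 = 19
a . b = (-2)*1 + (-4)*3 + 1*3 = -11
(a.b)^2 = (-11)^2 = 121
|rej|^2 = 21 - 121/19
= (399 - 121)/19
= 278/19
In lowest terms: 278/19


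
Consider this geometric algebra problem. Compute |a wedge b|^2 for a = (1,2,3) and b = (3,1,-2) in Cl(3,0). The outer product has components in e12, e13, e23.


a wedge b = (a1*b2 - a2*b1)*e12 + (a1*b3 - a3*b1)*e13 + (a2*b3 - a3*b2)*e23
e12 coeff: 1*1 - 2*3 = 1 - 6 = -5
e13 coeff: 1*(-2) - 3*3 = -2 - 9 = -11
e23 coeff: 2*(-2) - 3*1 = -4 - 3 = -7
|a wedge b|^2 = (-5)^2 + (-11)^2 + (-7)^2
= 25 + 121 + 49
= 195


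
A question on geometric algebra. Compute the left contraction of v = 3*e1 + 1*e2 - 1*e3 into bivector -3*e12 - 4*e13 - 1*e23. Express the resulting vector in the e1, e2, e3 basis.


Left contraction v _| B = <vB>_1 (grade-1 part of the geometric product vB).
Using e1_|e12 = e2, e2_|e12 = -e1, e1_|e13 = e3, e3_|e13 = -e1, e2_|e23 = e3, e3_|e23 = -e2:
e1 coeff: -v2*b12 - v3*b13 = -(1)*(-3) - (-1)*(-4) = -1
e2 coeff: v1*b12 - v3*b23 = (3)*(-3) - (-1)*(-1) = -10
e3 coeff: v1*b13 + v2*b23 = (3)*(-4) + (1)*(-1) = -13
v _| B = -1*e1 - 10*e2 - 13*e3


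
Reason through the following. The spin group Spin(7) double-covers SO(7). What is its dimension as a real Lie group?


Spin(n) double-covers SO(n); both have Lie algebra so(n) of dimension n(n-1)/2.
n = 7
n(n-1) = 7 * 6 = 42
dim Spin(7) = 42/2 = 21


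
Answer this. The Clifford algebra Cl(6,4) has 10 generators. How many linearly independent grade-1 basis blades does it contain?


Number of grade-k basis blades in Cl(p,q) with n = p + q is C(n, k).
n = 6 + 4 = 10
C(10, 1) = 10! / (1! * 9!)
= 3628800 / (1 * 362880)
= 10


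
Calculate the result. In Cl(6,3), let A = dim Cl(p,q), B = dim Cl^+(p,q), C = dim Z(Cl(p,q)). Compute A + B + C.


n = 6 + 3 = 9
Total dim = 2^9 = 512
Even subalgebra dim = 2^8 = 256
n is odd, so center dim = 2
Sum = 512 + 256 + 2 = 770


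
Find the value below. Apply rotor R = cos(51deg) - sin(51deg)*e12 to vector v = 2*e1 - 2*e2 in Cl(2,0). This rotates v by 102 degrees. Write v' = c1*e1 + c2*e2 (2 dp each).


Rotor R = cos(51deg) - sin(51deg)*e12
Rotation angle theta = 2 * 51 = 102 degrees
v' = R*v*~R rotates v by theta.
cos(102deg) = -0.2079, sin(102deg) = 0.9781
v'_1 = 2*cos(102deg) - (-2)*sin(102deg)
= 2*(-0.2079) - (-2)*0.9781
= 1.54
v'_2 = 2*sin(102deg) + (-2)*cos(102deg)
= 2*0.9781 + (-2)*(-0.2079)
= 2.37
v' = 1.54*e1 + 2.37*e2


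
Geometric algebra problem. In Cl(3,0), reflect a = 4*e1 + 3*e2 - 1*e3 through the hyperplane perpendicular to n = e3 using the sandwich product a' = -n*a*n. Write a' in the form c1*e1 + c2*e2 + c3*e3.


Reflection formula: a' = -n*a*n, with n = e3 (unit vector, n^2 = 1).
For reflection through hyperplane perp to e3:
The component along e3 flips sign, others stay.
a = (4, 3, -1)
a' = (4, 3, 1)
a' = 4*e1 + 3*e2 + 1*e3


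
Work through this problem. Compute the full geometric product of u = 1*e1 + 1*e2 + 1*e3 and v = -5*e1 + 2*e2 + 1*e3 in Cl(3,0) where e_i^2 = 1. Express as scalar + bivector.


In Cl(3,0): e_i^2 = 1, e_ie_j = -e_je_i for i != j.
Scalar part = u . v = 1*(-5) + 1*2 + 1*1
= -5 + 2 + 1 = -2
e12 coeff = 1*2 - 1*(-5) = 2 - (-5) = 7
e13 coeff = 1*1 - 1*(-5) = 1 - (-5) = 6
e23 coeff = 1*1 - 1*2 = 1 - 2 = -1
uv = -2 + 7*e12 + 6*e13 - 1*e23


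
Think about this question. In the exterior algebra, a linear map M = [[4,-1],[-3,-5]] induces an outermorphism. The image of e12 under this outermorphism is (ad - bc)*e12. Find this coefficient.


The outermorphism of a linear map f sends e1^e2 to f(e1)^f(e2).
f(e1) = 4*e1 - 3*e2
f(e2) = -1*e1 - 5*e2
f(e1) ^ f(e2) = (4*e1 - 3*e2) ^ (-1*e1 - 5*e2)
= 4*(-5)*e12 + (-3)*(-1)*e21
= (-20 - 3)*e12
= -23*e12
Coefficient = -23
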